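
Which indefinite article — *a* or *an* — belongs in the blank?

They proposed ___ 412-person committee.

a

The indefinite article is chosen by the initial *sound* of the following word, not its spelling.
The number *412* is spoken "four hundred …", beginning with /fɔr/ — a consonant sound.
So the article is *a*: They proposed a 412-person committee.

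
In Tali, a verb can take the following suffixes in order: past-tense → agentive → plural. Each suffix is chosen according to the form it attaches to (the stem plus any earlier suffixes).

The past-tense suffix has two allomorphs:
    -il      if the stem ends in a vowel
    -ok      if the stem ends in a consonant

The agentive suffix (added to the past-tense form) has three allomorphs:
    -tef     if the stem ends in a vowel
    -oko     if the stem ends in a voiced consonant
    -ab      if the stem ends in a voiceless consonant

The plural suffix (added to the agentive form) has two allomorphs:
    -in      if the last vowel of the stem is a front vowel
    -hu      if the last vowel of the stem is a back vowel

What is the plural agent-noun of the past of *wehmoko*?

*wehmoko* — final sound /o/ (a vowel) → -il → *wehmokoil*.
The past-tense form *wehmokoil*: final sound = /l/, a voiced consonant → -oko → *wehmokoiloko*.
The last vowel of the agentive form *wehmokoiloko* is /o/, which is a back vowel, so the plural suffix is -hu, giving *wehmokoilokohu*.

wehmokoilokohu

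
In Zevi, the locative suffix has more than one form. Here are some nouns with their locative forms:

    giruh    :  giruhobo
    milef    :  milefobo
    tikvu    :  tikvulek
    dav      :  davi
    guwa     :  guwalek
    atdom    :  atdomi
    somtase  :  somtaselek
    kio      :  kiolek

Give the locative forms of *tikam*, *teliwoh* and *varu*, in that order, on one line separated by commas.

tikami, teliwohobo, varulek

The alternation tracks the final sound of the stem — -obo when the stem ends in a voiceless consonant (*giruh*, *milef*); -i when the stem ends in a voiced consonant (*dav*, *atdom*); -lek when the stem ends in a vowel (*tikvu*, *guwa*, *somtase*, *kio*).
*tikam*: final sound = /m/, a voiced consonant → -i → *tikami*.
Since the final sound of *teliwoh* is /h/ (a voiceless consonant), it takes -obo, giving *teliwohobo*.
Since the final sound of *varu* is /u/ (a vowel), it takes -lek, giving *varulek*.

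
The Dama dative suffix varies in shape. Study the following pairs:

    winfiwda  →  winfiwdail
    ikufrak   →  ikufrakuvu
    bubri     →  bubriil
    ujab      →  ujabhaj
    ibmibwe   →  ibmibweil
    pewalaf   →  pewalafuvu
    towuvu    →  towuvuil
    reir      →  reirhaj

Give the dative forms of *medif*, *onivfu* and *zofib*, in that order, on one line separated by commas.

The suffix is conditioned by the final sound: -uvu when the stem ends in a voiceless consonant (*ikufrak*, *pewalaf*); -haj when the stem ends in a voiced consonant (*ujab*, *reir*); -il when the stem ends in a vowel (*winfiwda*, *bubri*, *ibmibwe*, *towuvu*).
*medif* — final sound /f/ (a voiceless consonant) → -uvu → *medifuvu*.
*onivfu* — final sound /u/ (a vowel) → -il → *onivfuil*.
Since the final sound of *zofib* is /b/ (a voiced consonant), it takes -haj, giving *zofibhaj*.

medifuvu, onivfuil, zofibhaj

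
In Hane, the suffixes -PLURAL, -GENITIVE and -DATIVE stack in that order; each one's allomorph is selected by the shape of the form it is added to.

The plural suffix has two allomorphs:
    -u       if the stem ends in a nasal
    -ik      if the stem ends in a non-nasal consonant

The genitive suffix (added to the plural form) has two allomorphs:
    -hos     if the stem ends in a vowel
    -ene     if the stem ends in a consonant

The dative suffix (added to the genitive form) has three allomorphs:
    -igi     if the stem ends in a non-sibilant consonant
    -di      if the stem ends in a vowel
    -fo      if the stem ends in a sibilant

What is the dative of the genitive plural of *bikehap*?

Since the final consonant of *bikehap* is /p/ (non-nasal), it takes -ik, giving *bikehapik*.
The plural form *bikehapik*: final sound = /k/, a consonant → -ene → *bikehapikene*.
The genitive form *bikehapikene*: final sound = /e/, a vowel → -di → *bikehapikenedi*.

bikehapikenedi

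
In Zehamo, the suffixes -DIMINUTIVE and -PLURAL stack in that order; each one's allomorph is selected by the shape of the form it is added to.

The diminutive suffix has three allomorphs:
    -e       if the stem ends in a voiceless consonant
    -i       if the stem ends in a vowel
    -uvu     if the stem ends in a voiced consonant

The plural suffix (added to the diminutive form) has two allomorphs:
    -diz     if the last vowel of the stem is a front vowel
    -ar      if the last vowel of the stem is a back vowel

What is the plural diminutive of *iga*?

*iga* — final sound /a/ (a vowel) → -i → *igai*.
The diminutive form *igai* — last vowel /i/ (a front vowel) → -diz → *igaidiz*.

igaidiz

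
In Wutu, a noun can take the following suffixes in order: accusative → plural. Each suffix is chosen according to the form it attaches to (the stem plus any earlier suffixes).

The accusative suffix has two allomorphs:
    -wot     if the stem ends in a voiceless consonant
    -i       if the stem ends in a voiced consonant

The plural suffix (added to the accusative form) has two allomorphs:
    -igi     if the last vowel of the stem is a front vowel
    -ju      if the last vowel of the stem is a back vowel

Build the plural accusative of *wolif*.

The final consonant of *wolif* is /f/, which is voiceless, so the accusative suffix is -wot, giving *wolifwot*.
The accusative form *wolifwot*: last vowel = /o/, a back vowel → -ju → *wolifwotju*.

wolifwotju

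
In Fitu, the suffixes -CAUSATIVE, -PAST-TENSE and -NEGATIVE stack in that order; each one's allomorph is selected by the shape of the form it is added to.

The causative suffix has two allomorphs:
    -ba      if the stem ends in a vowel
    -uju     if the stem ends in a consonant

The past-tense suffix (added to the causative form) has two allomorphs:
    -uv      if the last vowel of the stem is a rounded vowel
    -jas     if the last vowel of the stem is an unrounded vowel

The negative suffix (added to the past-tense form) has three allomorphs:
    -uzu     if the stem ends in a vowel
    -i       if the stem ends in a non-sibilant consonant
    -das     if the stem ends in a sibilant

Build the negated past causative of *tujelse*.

tujelsebajasdas

The final sound of *tujelse* is /e/, which is a vowel, so the causative suffix is -ba, giving *tujelseba*.
Since the last vowel of the causative form *tujelseba* is /a/ (an unrounded vowel), it takes -jas, giving *tujelsebajas*.
The final sound of the past-tense form *tujelsebajas* is /s/, which is a sibilant, so the negative suffix is -das, giving *tujelsebajasdas*.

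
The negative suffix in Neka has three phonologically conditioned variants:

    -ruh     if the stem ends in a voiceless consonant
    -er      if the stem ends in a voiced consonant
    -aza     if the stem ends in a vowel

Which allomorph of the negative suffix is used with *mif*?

The final sound of *mif* is /f/, which is a voiceless consonant, so the suffix is -ruh.

-ruh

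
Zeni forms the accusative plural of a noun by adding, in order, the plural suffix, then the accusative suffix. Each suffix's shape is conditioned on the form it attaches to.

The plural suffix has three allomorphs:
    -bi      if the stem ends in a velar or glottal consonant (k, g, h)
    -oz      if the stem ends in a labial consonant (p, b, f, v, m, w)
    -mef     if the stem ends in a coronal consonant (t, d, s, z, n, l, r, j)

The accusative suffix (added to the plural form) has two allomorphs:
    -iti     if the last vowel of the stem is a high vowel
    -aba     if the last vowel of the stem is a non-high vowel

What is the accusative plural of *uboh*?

Since the final consonant of *uboh* is /h/ (velar/glottal), it takes -bi, giving *ubohbi*.
The plural form *ubohbi* — last vowel /i/ (a high vowel) → -iti → *ubohbiiti*.

ubohbiiti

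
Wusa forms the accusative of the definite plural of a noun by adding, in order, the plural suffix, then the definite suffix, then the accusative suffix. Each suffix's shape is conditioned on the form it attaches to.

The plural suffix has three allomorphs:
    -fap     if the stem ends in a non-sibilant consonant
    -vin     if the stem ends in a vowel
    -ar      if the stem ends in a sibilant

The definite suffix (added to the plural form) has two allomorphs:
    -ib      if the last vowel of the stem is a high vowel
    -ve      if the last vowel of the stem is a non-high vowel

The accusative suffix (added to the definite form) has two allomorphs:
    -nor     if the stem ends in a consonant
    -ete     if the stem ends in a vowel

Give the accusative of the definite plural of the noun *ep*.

epfapveete

The final sound of *ep* is /p/, which is a non-sibilant consonant, so the plural suffix is -fap, giving *epfap*.
Since the last vowel of the plural form *epfap* is /a/ (a non-high vowel), it takes -ve, giving *epfapve*.
Since the final sound of the definite form *epfapve* is /e/ (a vowel), it takes -ete, giving *epfapveete*.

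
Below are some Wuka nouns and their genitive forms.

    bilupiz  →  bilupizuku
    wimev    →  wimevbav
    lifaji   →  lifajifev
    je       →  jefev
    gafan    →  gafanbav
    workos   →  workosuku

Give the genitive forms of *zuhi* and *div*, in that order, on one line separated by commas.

zuhifev, divbav

Looking at the final sound of each stem: -uku when the stem ends in a sibilant (*bilupiz*, *workos*); -bav when the stem ends in a non-sibilant consonant (*wimev*, *gafan*); -fev when the stem ends in a vowel (*lifaji*, *je*).
The final sound of *zuhi* is /i/, which is a vowel, so the suffix is -fev, giving *zuhifev*.
*div*: final sound = /v/, a non-sibilant consonant → -bav → *divbav*.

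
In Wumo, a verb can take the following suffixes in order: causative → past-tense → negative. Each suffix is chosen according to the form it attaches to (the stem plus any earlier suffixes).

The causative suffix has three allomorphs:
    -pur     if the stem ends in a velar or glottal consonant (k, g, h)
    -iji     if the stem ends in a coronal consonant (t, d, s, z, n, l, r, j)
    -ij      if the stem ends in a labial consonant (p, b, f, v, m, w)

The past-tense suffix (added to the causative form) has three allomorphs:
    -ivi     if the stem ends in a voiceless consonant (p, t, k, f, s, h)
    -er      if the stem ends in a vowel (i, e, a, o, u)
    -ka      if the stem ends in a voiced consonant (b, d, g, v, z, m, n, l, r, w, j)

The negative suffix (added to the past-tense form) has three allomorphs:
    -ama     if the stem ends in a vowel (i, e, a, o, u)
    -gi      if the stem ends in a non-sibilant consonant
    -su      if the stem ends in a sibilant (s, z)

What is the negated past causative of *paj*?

*paj*: final consonant = /j/, coronal → -iji → *pajiji*.
The final sound of the causative form *pajiji* is /i/, which is a vowel, so the past-tense suffix is -er, giving *pajijier*.
The past-tense form *pajijier*: final sound = /r/, a non-sibilant consonant → -gi → *pajijiergi*.

pajijiergi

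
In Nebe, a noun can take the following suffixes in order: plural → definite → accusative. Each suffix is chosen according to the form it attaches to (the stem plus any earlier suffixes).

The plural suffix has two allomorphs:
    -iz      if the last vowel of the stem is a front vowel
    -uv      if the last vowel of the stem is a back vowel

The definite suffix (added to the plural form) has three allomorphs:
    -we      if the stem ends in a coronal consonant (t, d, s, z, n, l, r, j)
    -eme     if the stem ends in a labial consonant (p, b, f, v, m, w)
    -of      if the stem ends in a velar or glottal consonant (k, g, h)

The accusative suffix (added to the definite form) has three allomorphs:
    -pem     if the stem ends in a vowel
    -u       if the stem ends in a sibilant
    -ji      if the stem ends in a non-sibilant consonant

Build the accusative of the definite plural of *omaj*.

omajuvemepem

*omaj* — last vowel /a/ (a back vowel) → -uv → *omajuv*.
The plural form *omajuv* — final consonant /v/ (labial) → -eme → *omajuveme*.
Since the final sound of the definite form *omajuveme* is /e/ (a vowel), it takes -pem, giving *omajuvemepem*.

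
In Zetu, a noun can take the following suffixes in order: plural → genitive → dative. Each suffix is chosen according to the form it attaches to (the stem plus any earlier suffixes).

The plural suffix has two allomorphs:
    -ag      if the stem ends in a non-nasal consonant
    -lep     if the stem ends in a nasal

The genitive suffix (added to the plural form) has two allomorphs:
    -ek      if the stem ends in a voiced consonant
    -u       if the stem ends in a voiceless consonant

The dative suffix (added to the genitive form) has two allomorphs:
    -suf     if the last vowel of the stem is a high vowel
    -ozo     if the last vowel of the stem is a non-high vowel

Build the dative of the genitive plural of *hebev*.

The final consonant of *hebev* is /v/, which is non-nasal, so the plural suffix is -ag, giving *hebevag*.
The final consonant of the plural form *hebevag* is /g/, which is voiced, so the genitive suffix is -ek, giving *hebevagek*.
The last vowel of the genitive form *hebevagek* is /e/, which is a non-high vowel, so the dative suffix is -ozo, giving *hebevagekozo*.

hebevagekozo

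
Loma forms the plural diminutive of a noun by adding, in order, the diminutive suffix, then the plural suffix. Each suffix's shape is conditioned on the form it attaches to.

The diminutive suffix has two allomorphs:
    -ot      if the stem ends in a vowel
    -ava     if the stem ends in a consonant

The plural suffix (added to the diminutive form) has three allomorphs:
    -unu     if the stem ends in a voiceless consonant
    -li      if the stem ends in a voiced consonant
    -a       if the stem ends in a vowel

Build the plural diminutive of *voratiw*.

voratiwavaa

*voratiw*: final sound = /w/, a consonant → -ava → *voratiwava*.
The diminutive form *voratiwava* — final sound /a/ (a vowel) → -a → *voratiwavaa*.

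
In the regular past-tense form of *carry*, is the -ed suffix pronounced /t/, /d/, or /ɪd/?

/d/

The stem *carry* ends in a voiced sound other than /d/.
The -ed suffix is realized as /ɪd/ after /t, d/; as /t/ after other voiceless consonants; and as /d/ after other voiced sounds.
So -ed on *carry* is pronounced /d/.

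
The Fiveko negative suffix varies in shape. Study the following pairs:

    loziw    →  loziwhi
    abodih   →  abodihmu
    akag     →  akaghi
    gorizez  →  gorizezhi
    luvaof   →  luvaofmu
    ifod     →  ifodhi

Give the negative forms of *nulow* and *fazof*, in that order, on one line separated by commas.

nulowhi, fazofmu

The alternation tracks the final consonant of the stem — -mu when the stem ends in a voiceless consonant (*abodih*, *luvaof*); -hi when the stem ends in a voiced consonant (*loziw*, *akag*, *gorizez*, *ifod*).
*nulow* — final consonant /w/ (voiced) → -hi → *nulowhi*.
*fazof*: final consonant = /f/, voiceless → -mu → *fazofmu*.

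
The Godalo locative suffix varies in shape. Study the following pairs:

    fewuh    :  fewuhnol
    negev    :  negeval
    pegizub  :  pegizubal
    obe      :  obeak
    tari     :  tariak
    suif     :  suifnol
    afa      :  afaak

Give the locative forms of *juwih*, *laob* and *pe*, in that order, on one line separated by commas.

The suffix is conditioned by the final sound: -nol when the stem ends in a voiceless consonant (*fewuh*, *suif*); -al when the stem ends in a voiced consonant (*negev*, *pegizub*); -ak when the stem ends in a vowel (*obe*, *tari*, *afa*).
*juwih*: final sound = /h/, a voiceless consonant → -nol → *juwihnol*.
*laob* — final sound /b/ (a voiced consonant) → -al → *laobal*.
*pe* — final sound /e/ (a vowel) → -ak → *peak*.

juwihnol, laobal, peak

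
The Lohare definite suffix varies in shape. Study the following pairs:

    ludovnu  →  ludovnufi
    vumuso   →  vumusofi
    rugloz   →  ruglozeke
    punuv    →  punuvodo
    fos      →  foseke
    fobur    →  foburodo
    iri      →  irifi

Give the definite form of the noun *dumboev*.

dumboevodo

The alternation tracks the final sound of the stem — -eke when the stem ends in a sibilant (*rugloz*, *fos*); -odo when the stem ends in a non-sibilant consonant (*punuv*, *fobur*); -fi when the stem ends in a vowel (*ludovnu*, *vumuso*, *iri*).
The final sound of *dumboev* is /v/, which is a non-sibilant consonant, so the suffix is -odo, giving *dumboevodo*.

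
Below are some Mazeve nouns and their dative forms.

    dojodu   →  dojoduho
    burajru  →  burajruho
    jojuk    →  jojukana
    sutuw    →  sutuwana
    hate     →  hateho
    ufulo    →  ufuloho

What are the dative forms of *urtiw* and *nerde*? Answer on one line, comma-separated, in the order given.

urtiwana, nerdeho

The alternation tracks the final sound of the stem — -ana when the stem ends in a consonant (*jojuk*, *sutuw*); -ho when the stem ends in a vowel (*dojodu*, *burajru*, *hate*, *ufulo*).
*urtiw* — final sound /w/ (a consonant) → -ana → *urtiwana*.
*nerde* — final sound /e/ (a vowel) → -ho → *nerdeho*.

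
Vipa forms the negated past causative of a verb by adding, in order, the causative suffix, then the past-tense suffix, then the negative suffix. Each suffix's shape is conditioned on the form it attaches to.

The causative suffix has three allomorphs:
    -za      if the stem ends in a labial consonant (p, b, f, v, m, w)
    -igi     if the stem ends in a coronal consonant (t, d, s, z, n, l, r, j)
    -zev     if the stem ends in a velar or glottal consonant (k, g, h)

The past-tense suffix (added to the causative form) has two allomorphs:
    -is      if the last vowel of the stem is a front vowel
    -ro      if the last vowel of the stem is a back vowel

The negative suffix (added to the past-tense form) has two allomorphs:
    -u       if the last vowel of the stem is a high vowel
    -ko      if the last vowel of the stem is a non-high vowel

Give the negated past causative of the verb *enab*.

enabzaroko

*enab*: final consonant = /b/, labial → -za → *enabza*.
The causative form *enabza* — last vowel /a/ (a back vowel) → -ro → *enabzaro*.
Since the last vowel of the past-tense form *enabzaro* is /o/ (a non-high vowel), it takes -ko, giving *enabzaroko*.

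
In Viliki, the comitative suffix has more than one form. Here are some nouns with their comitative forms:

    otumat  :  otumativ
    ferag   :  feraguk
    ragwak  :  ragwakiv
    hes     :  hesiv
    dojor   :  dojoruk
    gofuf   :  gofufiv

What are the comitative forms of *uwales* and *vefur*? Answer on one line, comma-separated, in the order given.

uwalesiv, vefuruk

The suffix is conditioned by the final consonant: -iv when the stem ends in a voiceless consonant (*otumat*, *ragwak*, *hes*, *gofuf*); -uk when the stem ends in a voiced consonant (*ferag*, *dojor*).
*uwales* — final consonant /s/ (voiceless) → -iv → *uwalesiv*.
*vefur* — final consonant /r/ (voiced) → -uk → *vefuruk*.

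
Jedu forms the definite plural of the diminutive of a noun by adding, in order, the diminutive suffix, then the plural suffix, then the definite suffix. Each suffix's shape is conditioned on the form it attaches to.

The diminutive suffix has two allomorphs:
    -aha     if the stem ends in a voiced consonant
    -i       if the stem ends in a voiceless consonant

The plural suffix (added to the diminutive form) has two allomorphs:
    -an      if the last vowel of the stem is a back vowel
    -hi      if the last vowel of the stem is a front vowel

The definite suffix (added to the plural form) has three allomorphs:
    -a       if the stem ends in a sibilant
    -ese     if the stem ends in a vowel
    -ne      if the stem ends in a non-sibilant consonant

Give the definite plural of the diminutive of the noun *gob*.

*gob* — final consonant /b/ (voiced) → -aha → *gobaha*.
The diminutive form *gobaha* — last vowel /a/ (a back vowel) → -an → *gobahaan*.
The final sound of the plural form *gobahaan* is /n/, which is a non-sibilant consonant, so the definite suffix is -ne, giving *gobahaanne*.

gobahaanne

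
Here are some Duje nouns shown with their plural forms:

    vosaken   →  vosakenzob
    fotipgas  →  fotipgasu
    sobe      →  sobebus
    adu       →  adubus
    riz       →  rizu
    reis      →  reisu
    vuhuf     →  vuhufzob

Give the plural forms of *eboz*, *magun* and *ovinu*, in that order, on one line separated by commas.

The suffix is conditioned by the final sound: -u when the stem ends in a sibilant (*fotipgas*, *riz*, *reis*); -zob when the stem ends in a non-sibilant consonant (*vosaken*, *vuhuf*); -bus when the stem ends in a vowel (*sobe*, *adu*).
The final sound of *eboz* is /z/, which is a sibilant, so the suffix is -u, giving *ebozu*.
The final sound of *magun* is /n/, which is a non-sibilant consonant, so the suffix is -zob, giving *magunzob*.
*ovinu*: final sound = /u/, a vowel → -bus → *ovinubus*.

ebozu, magunzob, ovinubus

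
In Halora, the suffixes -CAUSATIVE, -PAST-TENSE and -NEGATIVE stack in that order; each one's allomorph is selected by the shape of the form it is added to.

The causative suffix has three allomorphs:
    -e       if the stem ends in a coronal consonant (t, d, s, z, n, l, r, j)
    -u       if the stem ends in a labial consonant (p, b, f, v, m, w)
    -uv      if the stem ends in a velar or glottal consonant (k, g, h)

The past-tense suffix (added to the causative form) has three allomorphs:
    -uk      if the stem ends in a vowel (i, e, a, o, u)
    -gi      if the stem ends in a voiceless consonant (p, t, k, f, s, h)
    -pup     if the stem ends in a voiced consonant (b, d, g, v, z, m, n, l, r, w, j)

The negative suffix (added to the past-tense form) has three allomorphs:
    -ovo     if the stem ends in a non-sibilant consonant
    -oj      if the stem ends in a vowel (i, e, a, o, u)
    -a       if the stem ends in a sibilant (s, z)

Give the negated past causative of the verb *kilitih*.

kilitihuvpupovo

Since the final consonant of *kilitih* is /h/ (velar/glottal), it takes -uv, giving *kilitihuv*.
The causative form *kilitihuv* — final sound /v/ (a voiced consonant) → -pup → *kilitihuvpup*.
Since the final sound of the past-tense form *kilitihuvpup* is /p/ (a non-sibilant consonant), it takes -ovo, giving *kilitihuvpupovo*.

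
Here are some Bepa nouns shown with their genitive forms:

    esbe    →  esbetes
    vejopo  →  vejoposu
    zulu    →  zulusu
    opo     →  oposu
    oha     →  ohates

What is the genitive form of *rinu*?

rinusu

Looking at the last vowel of each stem: -su when the last vowel of the stem is a rounded vowel (*vejopo*, *zulu*, *opo*); -tes when the last vowel of the stem is an unrounded vowel (*esbe*, *oha*).
Since the last vowel of *rinu* is /u/ (a rounded vowel), it takes -su, giving *rinusu*.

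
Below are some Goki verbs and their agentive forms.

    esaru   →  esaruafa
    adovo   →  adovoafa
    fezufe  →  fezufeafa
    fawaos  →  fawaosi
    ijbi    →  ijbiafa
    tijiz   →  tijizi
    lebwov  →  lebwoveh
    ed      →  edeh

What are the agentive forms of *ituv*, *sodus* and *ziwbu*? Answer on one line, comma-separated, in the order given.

The suffix is conditioned by the final sound: -i when the stem ends in a sibilant (*fawaos*, *tijiz*); -eh when the stem ends in a non-sibilant consonant (*lebwov*, *ed*); -afa when the stem ends in a vowel (*esaru*, *adovo*, *fezufe*, *ijbi*).
Since the final sound of *ituv* is /v/ (a non-sibilant consonant), it takes -eh, giving *ituveh*.
Since the final sound of *sodus* is /s/ (a sibilant), it takes -i, giving *sodusi*.
*ziwbu* — final sound /u/ (a vowel) → -afa → *ziwbuafa*.

ituveh, sodusi, ziwbuafa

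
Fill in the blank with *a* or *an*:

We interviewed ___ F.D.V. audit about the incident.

The indefinite article is chosen by the initial *sound* of the following word, not its spelling.
The initialism *F.D.V.* is read letter by letter; the first letter, F, is pronounced /ɛf/, which begins with a vowel sound.
So the article is *an*: We interviewed an F.D.V. audit about the incident.

an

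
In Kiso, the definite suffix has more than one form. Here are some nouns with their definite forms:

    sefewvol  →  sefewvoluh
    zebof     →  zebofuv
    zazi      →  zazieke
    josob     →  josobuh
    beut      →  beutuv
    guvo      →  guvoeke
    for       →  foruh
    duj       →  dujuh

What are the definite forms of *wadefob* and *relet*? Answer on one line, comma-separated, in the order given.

Looking at the final sound of each stem: -uv when the stem ends in a voiceless consonant (*zebof*, *beut*); -uh when the stem ends in a voiced consonant (*sefewvol*, *josob*, *for*, *duj*); -eke when the stem ends in a vowel (*zazi*, *guvo*).
The final sound of *wadefob* is /b/, which is a voiced consonant, so the suffix is -uh, giving *wadefobuh*.
The final sound of *relet* is /t/, which is a voiceless consonant, so the suffix is -uv, giving *reletuv*.

wadefobuh, reletuv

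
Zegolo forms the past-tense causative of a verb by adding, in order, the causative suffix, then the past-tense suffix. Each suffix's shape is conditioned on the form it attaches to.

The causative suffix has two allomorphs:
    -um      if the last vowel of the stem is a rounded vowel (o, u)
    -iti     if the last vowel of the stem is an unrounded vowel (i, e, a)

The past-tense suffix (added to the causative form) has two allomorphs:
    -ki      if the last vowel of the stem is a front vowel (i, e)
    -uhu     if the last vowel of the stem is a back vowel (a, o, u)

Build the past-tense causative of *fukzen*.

fukzenitiki

*fukzen*: last vowel = /e/, an unrounded vowel → -iti → *fukzeniti*.
The last vowel of the causative form *fukzeniti* is /i/, which is a front vowel, so the past-tense suffix is -ki, giving *fukzenitiki*.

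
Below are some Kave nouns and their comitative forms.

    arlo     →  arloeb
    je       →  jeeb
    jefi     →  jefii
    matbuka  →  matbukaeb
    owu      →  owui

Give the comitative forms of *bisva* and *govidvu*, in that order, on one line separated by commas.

Looking at the last vowel of each stem: -i when the last vowel of the stem is a high vowel (*jefi*, *owu*); -eb when the last vowel of the stem is a non-high vowel (*arlo*, *je*, *matbuka*).
*bisva*: last vowel = /a/, a non-high vowel → -eb → *bisvaeb*.
*govidvu*: last vowel = /u/, a high vowel → -i → *govidvui*.

bisvaeb, govidvui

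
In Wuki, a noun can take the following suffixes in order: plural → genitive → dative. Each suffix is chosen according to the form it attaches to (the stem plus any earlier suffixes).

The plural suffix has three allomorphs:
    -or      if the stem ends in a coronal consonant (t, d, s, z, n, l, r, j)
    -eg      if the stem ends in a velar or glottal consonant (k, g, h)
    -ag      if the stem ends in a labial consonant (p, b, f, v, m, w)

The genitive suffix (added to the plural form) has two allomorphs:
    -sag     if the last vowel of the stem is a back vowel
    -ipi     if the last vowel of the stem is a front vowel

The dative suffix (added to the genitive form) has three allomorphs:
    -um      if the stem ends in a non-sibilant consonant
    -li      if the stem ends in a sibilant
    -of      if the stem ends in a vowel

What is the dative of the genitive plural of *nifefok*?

*nifefok* — final consonant /k/ (velar/glottal) → -eg → *nifefokeg*.
The last vowel of the plural form *nifefokeg* is /e/, which is a front vowel, so the genitive suffix is -ipi, giving *nifefokegipi*.
The genitive form *nifefokegipi*: final sound = /i/, a vowel → -of → *nifefokegipiof*.

nifefokegipiof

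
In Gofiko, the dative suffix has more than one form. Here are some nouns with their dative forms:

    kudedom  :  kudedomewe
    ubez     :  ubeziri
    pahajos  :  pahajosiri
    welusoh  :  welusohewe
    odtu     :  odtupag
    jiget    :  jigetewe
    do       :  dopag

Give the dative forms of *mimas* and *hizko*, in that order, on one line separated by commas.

mimasiri, hizkopag

The suffix is conditioned by the final sound: -iri when the stem ends in a sibilant (*ubez*, *pahajos*); -ewe when the stem ends in a non-sibilant consonant (*kudedom*, *welusoh*, *jiget*); -pag when the stem ends in a vowel (*odtu*, *do*).
*mimas* — final sound /s/ (a sibilant) → -iri → *mimasiri*.
Since the final sound of *hizko* is /o/ (a vowel), it takes -pag, giving *hizkopag*.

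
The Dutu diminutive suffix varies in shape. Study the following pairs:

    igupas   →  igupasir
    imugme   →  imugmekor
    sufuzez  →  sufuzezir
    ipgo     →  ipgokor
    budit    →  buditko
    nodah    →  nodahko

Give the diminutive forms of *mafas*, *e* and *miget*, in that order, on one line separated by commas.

mafasir, ekor, migetko

Looking at the final sound of each stem: -ir when the stem ends in a sibilant (*igupas*, *sufuzez*); -ko when the stem ends in a non-sibilant consonant (*budit*, *nodah*); -kor when the stem ends in a vowel (*imugme*, *ipgo*).
Since the final sound of *mafas* is /s/ (a sibilant), it takes -ir, giving *mafasir*.
*e*: final sound = /e/, a vowel → -kor → *ekor*.
The final sound of *miget* is /t/, which is a non-sibilant consonant, so the suffix is -ko, giving *migetko*.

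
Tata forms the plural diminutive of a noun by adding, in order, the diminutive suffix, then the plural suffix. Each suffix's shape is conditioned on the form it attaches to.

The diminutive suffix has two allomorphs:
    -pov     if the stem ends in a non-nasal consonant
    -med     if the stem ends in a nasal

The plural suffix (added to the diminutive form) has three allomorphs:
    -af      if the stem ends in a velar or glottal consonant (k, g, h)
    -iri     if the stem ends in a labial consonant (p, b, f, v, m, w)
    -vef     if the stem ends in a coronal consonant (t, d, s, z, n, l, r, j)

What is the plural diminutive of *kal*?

kalpoviri

The final consonant of *kal* is /l/, which is non-nasal, so the diminutive suffix is -pov, giving *kalpov*.
Since the final consonant of the diminutive form *kalpov* is /v/ (labial), it takes -iri, giving *kalpoviri*.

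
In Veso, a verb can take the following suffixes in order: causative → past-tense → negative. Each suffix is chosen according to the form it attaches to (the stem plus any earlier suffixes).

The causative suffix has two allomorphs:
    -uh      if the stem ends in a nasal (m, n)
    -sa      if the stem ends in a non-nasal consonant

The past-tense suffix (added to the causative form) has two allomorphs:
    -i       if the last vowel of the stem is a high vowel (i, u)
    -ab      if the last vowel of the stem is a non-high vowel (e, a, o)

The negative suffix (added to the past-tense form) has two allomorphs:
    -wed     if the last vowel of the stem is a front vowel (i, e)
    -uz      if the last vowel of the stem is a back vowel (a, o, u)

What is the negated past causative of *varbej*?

varbejsaabuz

Since the final consonant of *varbej* is /j/ (non-nasal), it takes -sa, giving *varbejsa*.
The causative form *varbejsa*: last vowel = /a/, a non-high vowel → -ab → *varbejsaab*.
Since the last vowel of the past-tense form *varbejsaab* is /a/ (a back vowel), it takes -uz, giving *varbejsaabuz*.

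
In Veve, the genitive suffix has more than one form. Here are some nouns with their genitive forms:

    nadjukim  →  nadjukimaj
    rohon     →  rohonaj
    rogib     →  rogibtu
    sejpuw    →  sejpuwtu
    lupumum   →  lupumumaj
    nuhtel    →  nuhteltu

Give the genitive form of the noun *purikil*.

purikiltu

The alternation tracks the final consonant of the stem — -aj when the stem ends in a nasal (*nadjukim*, *rohon*, *lupumum*); -tu when the stem ends in a non-nasal consonant (*rogib*, *sejpuw*, *nuhtel*).
The final consonant of *purikil* is /l/, which is non-nasal, so the suffix is -tu, giving *purikiltu*.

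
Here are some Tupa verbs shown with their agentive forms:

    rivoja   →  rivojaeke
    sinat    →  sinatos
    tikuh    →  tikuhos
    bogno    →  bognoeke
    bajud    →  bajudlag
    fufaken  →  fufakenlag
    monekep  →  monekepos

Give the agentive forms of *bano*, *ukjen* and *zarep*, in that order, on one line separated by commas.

The pattern is voicing of the final sound: -os when the stem ends in a voiceless consonant (*sinat*, *tikuh*, *monekep*); -lag when the stem ends in a voiced consonant (*bajud*, *fufaken*); -eke when the stem ends in a vowel (*rivoja*, *bogno*).
The final sound of *bano* is /o/, which is a vowel, so the suffix is -eke, giving *banoeke*.
*ukjen*: final sound = /n/, a voiced consonant → -lag → *ukjenlag*.
Since the final sound of *zarep* is /p/ (a voiceless consonant), it takes -os, giving *zarepos*.

banoeke, ukjenlag, zarepos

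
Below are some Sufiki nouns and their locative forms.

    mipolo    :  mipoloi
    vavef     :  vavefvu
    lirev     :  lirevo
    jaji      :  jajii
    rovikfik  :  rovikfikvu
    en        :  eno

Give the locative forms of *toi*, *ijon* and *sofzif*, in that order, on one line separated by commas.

toii, ijono, sofzifvu

The suffix is conditioned by the final sound: -vu when the stem ends in a voiceless consonant (*vavef*, *rovikfik*); -o when the stem ends in a voiced consonant (*lirev*, *en*); -i when the stem ends in a vowel (*mipolo*, *jaji*).
The final sound of *toi* is /i/, which is a vowel, so the suffix is -i, giving *toii*.
The final sound of *ijon* is /n/, which is a voiced consonant, so the suffix is -o, giving *ijono*.
Since the final sound of *sofzif* is /f/ (a voiceless consonant), it takes -vu, giving *sofzifvu*.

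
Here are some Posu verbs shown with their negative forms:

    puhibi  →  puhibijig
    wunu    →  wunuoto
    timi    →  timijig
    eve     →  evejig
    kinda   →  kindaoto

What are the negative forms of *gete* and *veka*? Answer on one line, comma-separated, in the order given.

getejig, vekaoto

The alternation tracks the last vowel of the stem — -jig when the last vowel of the stem is a front vowel (*puhibi*, *timi*, *eve*); -oto when the last vowel of the stem is a back vowel (*wunu*, *kinda*).
The last vowel of *gete* is /e/, which is a front vowel, so the suffix is -jig, giving *getejig*.
*veka*: last vowel = /a/, a back vowel → -oto → *vekaoto*.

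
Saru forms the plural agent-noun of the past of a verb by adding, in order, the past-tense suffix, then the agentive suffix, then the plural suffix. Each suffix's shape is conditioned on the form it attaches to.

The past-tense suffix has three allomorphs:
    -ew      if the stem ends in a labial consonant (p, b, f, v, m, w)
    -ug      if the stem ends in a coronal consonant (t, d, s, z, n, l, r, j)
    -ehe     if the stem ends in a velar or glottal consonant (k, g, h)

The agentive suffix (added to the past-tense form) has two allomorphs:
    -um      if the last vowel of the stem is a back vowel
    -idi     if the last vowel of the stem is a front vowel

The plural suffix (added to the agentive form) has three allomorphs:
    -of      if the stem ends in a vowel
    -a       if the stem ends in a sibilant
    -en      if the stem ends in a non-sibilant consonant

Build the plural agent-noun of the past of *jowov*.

Since the final consonant of *jowov* is /v/ (labial), it takes -ew, giving *jowovew*.
Since the last vowel of the past-tense form *jowovew* is /e/ (a front vowel), it takes -idi, giving *jowovewidi*.
The agentive form *jowovewidi*: final sound = /i/, a vowel → -of → *jowovewidiof*.

jowovewidiof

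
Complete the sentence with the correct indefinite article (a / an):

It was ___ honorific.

an

The indefinite article is chosen by the initial *sound* of the following word, not its spelling.
*honorific* begins with the sound /ɒ/ (silent h) — a vowel sound.
So the article is *an*: It was an honorific.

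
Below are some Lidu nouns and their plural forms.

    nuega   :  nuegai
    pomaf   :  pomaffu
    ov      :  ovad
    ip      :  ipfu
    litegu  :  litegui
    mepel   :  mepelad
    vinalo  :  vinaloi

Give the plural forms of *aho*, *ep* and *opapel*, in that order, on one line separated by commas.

Looking at the final sound of each stem: -fu when the stem ends in a voiceless consonant (*pomaf*, *ip*); -ad when the stem ends in a voiced consonant (*ov*, *mepel*); -i when the stem ends in a vowel (*nuega*, *litegu*, *vinalo*).
*aho*: final sound = /o/, a vowel → -i → *ahoi*.
Since the final sound of *ep* is /p/ (a voiceless consonant), it takes -fu, giving *epfu*.
Since the final sound of *opapel* is /l/ (a voiced consonant), it takes -ad, giving *opapelad*.

ahoi, epfu, opapelad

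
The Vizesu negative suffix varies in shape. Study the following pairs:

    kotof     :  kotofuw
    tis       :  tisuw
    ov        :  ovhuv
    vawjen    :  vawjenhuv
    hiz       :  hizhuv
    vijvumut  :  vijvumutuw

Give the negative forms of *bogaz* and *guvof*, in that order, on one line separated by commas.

bogazhuv, guvofuw

Looking at the final consonant of each stem: -uw when the stem ends in a voiceless consonant (*kotof*, *tis*, *vijvumut*); -huv when the stem ends in a voiced consonant (*ov*, *vawjen*, *hiz*).
*bogaz* — final consonant /z/ (voiced) → -huv → *bogazhuv*.
*guvof* — final consonant /f/ (voiceless) → -uw → *guvofuw*.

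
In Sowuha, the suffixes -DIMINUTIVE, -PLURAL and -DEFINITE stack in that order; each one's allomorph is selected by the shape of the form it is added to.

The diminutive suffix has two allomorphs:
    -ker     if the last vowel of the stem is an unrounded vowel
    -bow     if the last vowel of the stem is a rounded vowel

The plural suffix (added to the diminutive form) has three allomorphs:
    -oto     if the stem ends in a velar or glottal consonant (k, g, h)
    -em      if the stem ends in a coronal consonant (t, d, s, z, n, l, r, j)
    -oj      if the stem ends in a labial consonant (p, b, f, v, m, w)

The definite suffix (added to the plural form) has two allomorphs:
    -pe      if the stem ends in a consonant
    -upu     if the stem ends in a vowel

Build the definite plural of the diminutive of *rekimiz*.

rekimizkerempe

*rekimiz* — last vowel /i/ (an unrounded vowel) → -ker → *rekimizker*.
Since the final consonant of the diminutive form *rekimizker* is /r/ (coronal), it takes -em, giving *rekimizkerem*.
Since the final sound of the plural form *rekimizkerem* is /m/ (a consonant), it takes -pe, giving *rekimizkerempe*.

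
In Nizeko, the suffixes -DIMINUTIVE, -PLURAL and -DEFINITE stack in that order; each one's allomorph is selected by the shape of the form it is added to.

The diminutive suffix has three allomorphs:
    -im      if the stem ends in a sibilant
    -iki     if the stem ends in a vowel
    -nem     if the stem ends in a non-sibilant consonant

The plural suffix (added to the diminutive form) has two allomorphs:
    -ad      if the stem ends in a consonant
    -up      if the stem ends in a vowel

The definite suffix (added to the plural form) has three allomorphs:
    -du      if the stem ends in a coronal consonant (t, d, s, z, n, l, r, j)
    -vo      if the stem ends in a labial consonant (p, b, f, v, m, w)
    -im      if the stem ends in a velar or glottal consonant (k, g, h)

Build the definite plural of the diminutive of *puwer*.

puwernemaddu

*puwer* — final sound /r/ (a non-sibilant consonant) → -nem → *puwernem*.
Since the final sound of the diminutive form *puwernem* is /m/ (a consonant), it takes -ad, giving *puwernemad*.
The plural form *puwernemad*: final consonant = /d/, coronal → -du → *puwernemaddu*.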